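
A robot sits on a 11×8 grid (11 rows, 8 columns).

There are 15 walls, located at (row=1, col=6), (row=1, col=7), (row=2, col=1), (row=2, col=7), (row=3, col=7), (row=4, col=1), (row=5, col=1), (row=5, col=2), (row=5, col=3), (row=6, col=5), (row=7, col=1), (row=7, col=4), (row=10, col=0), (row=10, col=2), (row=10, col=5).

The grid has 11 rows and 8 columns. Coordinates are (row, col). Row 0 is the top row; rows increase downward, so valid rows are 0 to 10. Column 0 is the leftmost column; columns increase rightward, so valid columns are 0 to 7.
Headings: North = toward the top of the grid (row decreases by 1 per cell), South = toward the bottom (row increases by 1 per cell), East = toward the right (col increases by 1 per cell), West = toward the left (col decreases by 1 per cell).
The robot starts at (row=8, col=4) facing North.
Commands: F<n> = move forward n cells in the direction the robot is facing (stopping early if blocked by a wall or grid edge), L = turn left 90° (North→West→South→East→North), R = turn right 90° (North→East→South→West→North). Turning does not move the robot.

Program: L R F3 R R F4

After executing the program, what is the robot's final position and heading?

Answer: Final position: (row=10, col=4), facing South

Derivation:
Start: (row=8, col=4), facing North
  L: turn left, now facing West
  R: turn right, now facing North
  F3: move forward 0/3 (blocked), now at (row=8, col=4)
  R: turn right, now facing East
  R: turn right, now facing South
  F4: move forward 2/4 (blocked), now at (row=10, col=4)
Final: (row=10, col=4), facing South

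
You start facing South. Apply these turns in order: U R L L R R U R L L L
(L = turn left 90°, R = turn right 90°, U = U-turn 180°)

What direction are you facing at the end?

Answer: Final heading: East

Derivation:
Start: South
  U (U-turn (180°)) -> North
  R (right (90° clockwise)) -> East
  L (left (90° counter-clockwise)) -> North
  L (left (90° counter-clockwise)) -> West
  R (right (90° clockwise)) -> North
  R (right (90° clockwise)) -> East
  U (U-turn (180°)) -> West
  R (right (90° clockwise)) -> North
  L (left (90° counter-clockwise)) -> West
  L (left (90° counter-clockwise)) -> South
  L (left (90° counter-clockwise)) -> East
Final: East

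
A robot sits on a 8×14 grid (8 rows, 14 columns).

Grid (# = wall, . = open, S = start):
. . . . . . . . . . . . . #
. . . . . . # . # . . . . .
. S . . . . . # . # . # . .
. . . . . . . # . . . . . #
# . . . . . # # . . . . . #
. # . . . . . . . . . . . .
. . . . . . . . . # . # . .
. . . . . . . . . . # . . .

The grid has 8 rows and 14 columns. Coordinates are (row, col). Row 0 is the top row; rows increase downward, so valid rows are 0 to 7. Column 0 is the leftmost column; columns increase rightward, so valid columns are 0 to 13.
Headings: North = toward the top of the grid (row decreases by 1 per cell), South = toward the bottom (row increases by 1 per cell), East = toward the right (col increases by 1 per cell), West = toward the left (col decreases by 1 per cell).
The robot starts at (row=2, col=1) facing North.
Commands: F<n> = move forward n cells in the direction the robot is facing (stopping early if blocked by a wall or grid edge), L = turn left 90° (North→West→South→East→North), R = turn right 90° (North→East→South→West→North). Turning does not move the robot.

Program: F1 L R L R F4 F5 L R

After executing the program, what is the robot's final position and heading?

Answer: Final position: (row=0, col=1), facing North

Derivation:
Start: (row=2, col=1), facing North
  F1: move forward 1, now at (row=1, col=1)
  L: turn left, now facing West
  R: turn right, now facing North
  L: turn left, now facing West
  R: turn right, now facing North
  F4: move forward 1/4 (blocked), now at (row=0, col=1)
  F5: move forward 0/5 (blocked), now at (row=0, col=1)
  L: turn left, now facing West
  R: turn right, now facing North
Final: (row=0, col=1), facing North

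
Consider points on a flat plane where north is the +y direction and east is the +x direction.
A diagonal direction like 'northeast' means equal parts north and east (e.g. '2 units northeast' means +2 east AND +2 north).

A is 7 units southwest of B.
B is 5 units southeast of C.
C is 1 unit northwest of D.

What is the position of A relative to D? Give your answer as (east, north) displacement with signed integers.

Answer: A is at (east=-3, north=-11) relative to D.

Derivation:
Place D at the origin (east=0, north=0).
  C is 1 unit northwest of D: delta (east=-1, north=+1); C at (east=-1, north=1).
  B is 5 units southeast of C: delta (east=+5, north=-5); B at (east=4, north=-4).
  A is 7 units southwest of B: delta (east=-7, north=-7); A at (east=-3, north=-11).
Therefore A relative to D: (east=-3, north=-11).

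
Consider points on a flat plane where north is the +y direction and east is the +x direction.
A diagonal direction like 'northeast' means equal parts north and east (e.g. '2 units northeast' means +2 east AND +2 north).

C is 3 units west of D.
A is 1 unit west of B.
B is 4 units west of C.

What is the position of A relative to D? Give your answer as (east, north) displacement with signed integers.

Answer: A is at (east=-8, north=0) relative to D.

Derivation:
Place D at the origin (east=0, north=0).
  C is 3 units west of D: delta (east=-3, north=+0); C at (east=-3, north=0).
  B is 4 units west of C: delta (east=-4, north=+0); B at (east=-7, north=0).
  A is 1 unit west of B: delta (east=-1, north=+0); A at (east=-8, north=0).
Therefore A relative to D: (east=-8, north=0).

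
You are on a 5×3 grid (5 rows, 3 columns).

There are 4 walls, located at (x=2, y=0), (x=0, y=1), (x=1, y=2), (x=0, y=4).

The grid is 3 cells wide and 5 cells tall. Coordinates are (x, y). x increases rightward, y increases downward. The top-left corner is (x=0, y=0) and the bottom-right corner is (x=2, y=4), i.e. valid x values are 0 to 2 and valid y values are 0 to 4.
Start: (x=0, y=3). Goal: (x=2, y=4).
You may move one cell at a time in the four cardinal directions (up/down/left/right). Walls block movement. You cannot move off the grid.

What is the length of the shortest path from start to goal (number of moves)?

Answer: Shortest path length: 3

Derivation:
BFS from (x=0, y=3) until reaching (x=2, y=4):
  Distance 0: (x=0, y=3)
  Distance 1: (x=0, y=2), (x=1, y=3)
  Distance 2: (x=2, y=3), (x=1, y=4)
  Distance 3: (x=2, y=2), (x=2, y=4)  <- goal reached here
One shortest path (3 moves): (x=0, y=3) -> (x=1, y=3) -> (x=2, y=3) -> (x=2, y=4)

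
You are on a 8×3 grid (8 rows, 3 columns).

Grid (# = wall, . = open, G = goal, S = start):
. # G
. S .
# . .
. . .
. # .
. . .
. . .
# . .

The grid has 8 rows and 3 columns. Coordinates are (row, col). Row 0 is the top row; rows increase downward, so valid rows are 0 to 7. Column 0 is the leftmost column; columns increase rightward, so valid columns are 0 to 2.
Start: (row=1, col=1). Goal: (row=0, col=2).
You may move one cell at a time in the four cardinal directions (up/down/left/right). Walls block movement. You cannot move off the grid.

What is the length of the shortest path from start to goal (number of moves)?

Answer: Shortest path length: 2

Derivation:
BFS from (row=1, col=1) until reaching (row=0, col=2):
  Distance 0: (row=1, col=1)
  Distance 1: (row=1, col=0), (row=1, col=2), (row=2, col=1)
  Distance 2: (row=0, col=0), (row=0, col=2), (row=2, col=2), (row=3, col=1)  <- goal reached here
One shortest path (2 moves): (row=1, col=1) -> (row=1, col=2) -> (row=0, col=2)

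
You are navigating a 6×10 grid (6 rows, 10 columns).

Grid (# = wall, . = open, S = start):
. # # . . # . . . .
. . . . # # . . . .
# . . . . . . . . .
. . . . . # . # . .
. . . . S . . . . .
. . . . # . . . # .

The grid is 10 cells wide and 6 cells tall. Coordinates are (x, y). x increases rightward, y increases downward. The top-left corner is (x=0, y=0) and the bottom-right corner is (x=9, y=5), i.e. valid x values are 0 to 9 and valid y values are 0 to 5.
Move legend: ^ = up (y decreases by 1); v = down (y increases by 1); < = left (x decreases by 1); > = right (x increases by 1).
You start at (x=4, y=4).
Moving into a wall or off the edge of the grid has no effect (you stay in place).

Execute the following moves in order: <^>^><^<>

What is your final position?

Start: (x=4, y=4)
  < (left): (x=4, y=4) -> (x=3, y=4)
  ^ (up): (x=3, y=4) -> (x=3, y=3)
  > (right): (x=3, y=3) -> (x=4, y=3)
  ^ (up): (x=4, y=3) -> (x=4, y=2)
  > (right): (x=4, y=2) -> (x=5, y=2)
  < (left): (x=5, y=2) -> (x=4, y=2)
  ^ (up): blocked, stay at (x=4, y=2)
  < (left): (x=4, y=2) -> (x=3, y=2)
  > (right): (x=3, y=2) -> (x=4, y=2)
Final: (x=4, y=2)

Answer: Final position: (x=4, y=2)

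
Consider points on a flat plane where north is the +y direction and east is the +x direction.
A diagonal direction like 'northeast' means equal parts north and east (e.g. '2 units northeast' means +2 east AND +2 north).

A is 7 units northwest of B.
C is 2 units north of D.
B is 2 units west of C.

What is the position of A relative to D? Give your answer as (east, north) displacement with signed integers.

Answer: A is at (east=-9, north=9) relative to D.

Derivation:
Place D at the origin (east=0, north=0).
  C is 2 units north of D: delta (east=+0, north=+2); C at (east=0, north=2).
  B is 2 units west of C: delta (east=-2, north=+0); B at (east=-2, north=2).
  A is 7 units northwest of B: delta (east=-7, north=+7); A at (east=-9, north=9).
Therefore A relative to D: (east=-9, north=9).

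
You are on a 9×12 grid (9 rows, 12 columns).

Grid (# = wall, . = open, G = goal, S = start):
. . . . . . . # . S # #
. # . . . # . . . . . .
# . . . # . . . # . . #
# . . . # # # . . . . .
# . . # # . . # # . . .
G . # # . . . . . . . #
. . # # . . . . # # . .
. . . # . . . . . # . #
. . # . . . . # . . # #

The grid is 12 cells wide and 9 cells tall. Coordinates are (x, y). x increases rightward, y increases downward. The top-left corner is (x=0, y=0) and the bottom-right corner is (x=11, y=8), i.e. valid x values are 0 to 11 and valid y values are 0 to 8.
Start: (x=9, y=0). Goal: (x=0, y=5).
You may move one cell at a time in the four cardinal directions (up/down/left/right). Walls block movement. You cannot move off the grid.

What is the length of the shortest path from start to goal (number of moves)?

BFS from (x=9, y=0) until reaching (x=0, y=5):
  Distance 0: (x=9, y=0)
  Distance 1: (x=8, y=0), (x=9, y=1)
  Distance 2: (x=8, y=1), (x=10, y=1), (x=9, y=2)
  Distance 3: (x=7, y=1), (x=11, y=1), (x=10, y=2), (x=9, y=3)
  Distance 4: (x=6, y=1), (x=7, y=2), (x=8, y=3), (x=10, y=3), (x=9, y=4)
  Distance 5: (x=6, y=0), (x=6, y=2), (x=7, y=3), (x=11, y=3), (x=10, y=4), (x=9, y=5)
  Distance 6: (x=5, y=0), (x=5, y=2), (x=11, y=4), (x=8, y=5), (x=10, y=5)
  Distance 7: (x=4, y=0), (x=7, y=5), (x=10, y=6)
  Distance 8: (x=3, y=0), (x=4, y=1), (x=6, y=5), (x=7, y=6), (x=11, y=6), (x=10, y=7)
  Distance 9: (x=2, y=0), (x=3, y=1), (x=6, y=4), (x=5, y=5), (x=6, y=6), (x=7, y=7)
  Distance 10: (x=1, y=0), (x=2, y=1), (x=3, y=2), (x=5, y=4), (x=4, y=5), (x=5, y=6), (x=6, y=7), (x=8, y=7)
  Distance 11: (x=0, y=0), (x=2, y=2), (x=3, y=3), (x=4, y=6), (x=5, y=7), (x=6, y=8), (x=8, y=8)
  Distance 12: (x=0, y=1), (x=1, y=2), (x=2, y=3), (x=4, y=7), (x=5, y=8), (x=9, y=8)
  Distance 13: (x=1, y=3), (x=2, y=4), (x=4, y=8)
  Distance 14: (x=1, y=4), (x=3, y=8)
  Distance 15: (x=1, y=5)
  Distance 16: (x=0, y=5), (x=1, y=6)  <- goal reached here
One shortest path (16 moves): (x=9, y=0) -> (x=8, y=0) -> (x=8, y=1) -> (x=7, y=1) -> (x=6, y=1) -> (x=6, y=0) -> (x=5, y=0) -> (x=4, y=0) -> (x=3, y=0) -> (x=2, y=0) -> (x=2, y=1) -> (x=2, y=2) -> (x=1, y=2) -> (x=1, y=3) -> (x=1, y=4) -> (x=1, y=5) -> (x=0, y=5)

Answer: Shortest path length: 16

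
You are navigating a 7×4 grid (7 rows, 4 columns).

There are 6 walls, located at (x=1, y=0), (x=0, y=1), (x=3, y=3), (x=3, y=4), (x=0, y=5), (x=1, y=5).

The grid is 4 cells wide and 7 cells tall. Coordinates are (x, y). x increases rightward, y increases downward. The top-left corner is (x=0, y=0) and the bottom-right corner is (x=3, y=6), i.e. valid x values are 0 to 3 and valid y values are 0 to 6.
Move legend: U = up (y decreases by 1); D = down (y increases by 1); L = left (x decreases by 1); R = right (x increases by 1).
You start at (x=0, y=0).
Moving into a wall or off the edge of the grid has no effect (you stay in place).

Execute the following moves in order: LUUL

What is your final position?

Answer: Final position: (x=0, y=0)

Derivation:
Start: (x=0, y=0)
  L (left): blocked, stay at (x=0, y=0)
  U (up): blocked, stay at (x=0, y=0)
  U (up): blocked, stay at (x=0, y=0)
  L (left): blocked, stay at (x=0, y=0)
Final: (x=0, y=0)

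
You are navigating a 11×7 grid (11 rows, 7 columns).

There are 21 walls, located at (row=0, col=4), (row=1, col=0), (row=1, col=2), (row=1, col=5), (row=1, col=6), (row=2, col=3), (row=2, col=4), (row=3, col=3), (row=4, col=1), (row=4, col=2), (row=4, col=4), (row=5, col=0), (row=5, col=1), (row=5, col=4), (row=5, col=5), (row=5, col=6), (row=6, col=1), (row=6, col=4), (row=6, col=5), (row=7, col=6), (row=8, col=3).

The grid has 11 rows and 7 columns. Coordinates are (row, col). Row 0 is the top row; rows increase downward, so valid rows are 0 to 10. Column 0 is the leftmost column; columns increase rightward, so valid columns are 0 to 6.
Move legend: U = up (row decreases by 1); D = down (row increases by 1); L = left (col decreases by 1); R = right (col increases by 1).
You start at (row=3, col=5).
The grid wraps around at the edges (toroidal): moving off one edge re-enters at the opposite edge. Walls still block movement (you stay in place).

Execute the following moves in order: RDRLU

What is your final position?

Start: (row=3, col=5)
  R (right): (row=3, col=5) -> (row=3, col=6)
  D (down): (row=3, col=6) -> (row=4, col=6)
  R (right): (row=4, col=6) -> (row=4, col=0)
  L (left): (row=4, col=0) -> (row=4, col=6)
  U (up): (row=4, col=6) -> (row=3, col=6)
Final: (row=3, col=6)

Answer: Final position: (row=3, col=6)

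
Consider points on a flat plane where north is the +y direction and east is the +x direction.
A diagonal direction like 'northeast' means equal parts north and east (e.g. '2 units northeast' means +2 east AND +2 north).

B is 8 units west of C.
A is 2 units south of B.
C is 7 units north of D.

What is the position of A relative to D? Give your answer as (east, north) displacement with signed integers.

Place D at the origin (east=0, north=0).
  C is 7 units north of D: delta (east=+0, north=+7); C at (east=0, north=7).
  B is 8 units west of C: delta (east=-8, north=+0); B at (east=-8, north=7).
  A is 2 units south of B: delta (east=+0, north=-2); A at (east=-8, north=5).
Therefore A relative to D: (east=-8, north=5).

Answer: A is at (east=-8, north=5) relative to D.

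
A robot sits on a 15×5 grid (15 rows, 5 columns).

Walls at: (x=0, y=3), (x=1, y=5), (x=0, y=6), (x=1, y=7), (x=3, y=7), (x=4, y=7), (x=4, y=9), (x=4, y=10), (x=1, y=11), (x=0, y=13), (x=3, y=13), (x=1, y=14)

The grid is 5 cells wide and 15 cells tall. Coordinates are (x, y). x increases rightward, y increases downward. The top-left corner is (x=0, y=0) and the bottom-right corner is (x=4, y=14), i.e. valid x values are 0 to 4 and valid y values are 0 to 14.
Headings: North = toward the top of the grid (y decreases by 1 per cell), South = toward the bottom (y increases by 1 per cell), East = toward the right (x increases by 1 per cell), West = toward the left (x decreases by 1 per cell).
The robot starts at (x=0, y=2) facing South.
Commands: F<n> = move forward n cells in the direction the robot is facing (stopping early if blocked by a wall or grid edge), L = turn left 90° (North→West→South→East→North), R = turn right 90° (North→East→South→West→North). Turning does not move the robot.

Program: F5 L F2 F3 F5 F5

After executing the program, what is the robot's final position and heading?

Answer: Final position: (x=4, y=2), facing East

Derivation:
Start: (x=0, y=2), facing South
  F5: move forward 0/5 (blocked), now at (x=0, y=2)
  L: turn left, now facing East
  F2: move forward 2, now at (x=2, y=2)
  F3: move forward 2/3 (blocked), now at (x=4, y=2)
  F5: move forward 0/5 (blocked), now at (x=4, y=2)
  F5: move forward 0/5 (blocked), now at (x=4, y=2)
Final: (x=4, y=2), facing East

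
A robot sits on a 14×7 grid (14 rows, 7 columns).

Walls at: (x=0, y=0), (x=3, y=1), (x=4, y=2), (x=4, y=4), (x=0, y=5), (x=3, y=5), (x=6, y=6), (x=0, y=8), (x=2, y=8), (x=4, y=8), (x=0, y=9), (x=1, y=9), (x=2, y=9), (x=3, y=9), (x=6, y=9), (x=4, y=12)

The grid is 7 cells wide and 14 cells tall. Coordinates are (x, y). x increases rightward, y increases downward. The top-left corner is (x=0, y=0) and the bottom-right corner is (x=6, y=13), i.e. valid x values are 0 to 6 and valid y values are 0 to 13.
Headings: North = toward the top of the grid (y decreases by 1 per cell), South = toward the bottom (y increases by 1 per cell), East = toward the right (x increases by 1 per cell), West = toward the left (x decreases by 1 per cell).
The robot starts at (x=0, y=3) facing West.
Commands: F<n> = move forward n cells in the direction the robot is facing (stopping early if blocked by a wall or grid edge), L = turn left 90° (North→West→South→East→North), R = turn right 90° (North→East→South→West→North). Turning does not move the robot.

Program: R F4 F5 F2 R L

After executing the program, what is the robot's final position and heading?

Start: (x=0, y=3), facing West
  R: turn right, now facing North
  F4: move forward 2/4 (blocked), now at (x=0, y=1)
  F5: move forward 0/5 (blocked), now at (x=0, y=1)
  F2: move forward 0/2 (blocked), now at (x=0, y=1)
  R: turn right, now facing East
  L: turn left, now facing North
Final: (x=0, y=1), facing North

Answer: Final position: (x=0, y=1), facing North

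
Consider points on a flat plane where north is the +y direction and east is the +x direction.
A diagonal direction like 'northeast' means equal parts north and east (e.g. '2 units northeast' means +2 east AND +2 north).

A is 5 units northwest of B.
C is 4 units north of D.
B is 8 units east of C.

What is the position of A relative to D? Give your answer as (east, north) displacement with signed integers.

Place D at the origin (east=0, north=0).
  C is 4 units north of D: delta (east=+0, north=+4); C at (east=0, north=4).
  B is 8 units east of C: delta (east=+8, north=+0); B at (east=8, north=4).
  A is 5 units northwest of B: delta (east=-5, north=+5); A at (east=3, north=9).
Therefore A relative to D: (east=3, north=9).

Answer: A is at (east=3, north=9) relative to D.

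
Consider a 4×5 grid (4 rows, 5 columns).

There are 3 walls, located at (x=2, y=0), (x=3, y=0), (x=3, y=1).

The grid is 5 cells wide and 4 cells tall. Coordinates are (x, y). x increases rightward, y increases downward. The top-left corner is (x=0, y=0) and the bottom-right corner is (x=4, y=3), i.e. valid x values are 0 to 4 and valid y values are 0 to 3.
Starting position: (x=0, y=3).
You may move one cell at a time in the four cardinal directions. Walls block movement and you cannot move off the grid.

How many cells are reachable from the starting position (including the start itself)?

Answer: Reachable cells: 17

Derivation:
BFS flood-fill from (x=0, y=3):
  Distance 0: (x=0, y=3)
  Distance 1: (x=0, y=2), (x=1, y=3)
  Distance 2: (x=0, y=1), (x=1, y=2), (x=2, y=3)
  Distance 3: (x=0, y=0), (x=1, y=1), (x=2, y=2), (x=3, y=3)
  Distance 4: (x=1, y=0), (x=2, y=1), (x=3, y=2), (x=4, y=3)
  Distance 5: (x=4, y=2)
  Distance 6: (x=4, y=1)
  Distance 7: (x=4, y=0)
Total reachable: 17 (grid has 17 open cells total)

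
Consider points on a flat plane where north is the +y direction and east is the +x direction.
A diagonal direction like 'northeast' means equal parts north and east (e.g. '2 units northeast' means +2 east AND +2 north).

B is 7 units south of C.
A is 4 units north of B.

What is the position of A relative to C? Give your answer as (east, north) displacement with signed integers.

Place C at the origin (east=0, north=0).
  B is 7 units south of C: delta (east=+0, north=-7); B at (east=0, north=-7).
  A is 4 units north of B: delta (east=+0, north=+4); A at (east=0, north=-3).
Therefore A relative to C: (east=0, north=-3).

Answer: A is at (east=0, north=-3) relative to C.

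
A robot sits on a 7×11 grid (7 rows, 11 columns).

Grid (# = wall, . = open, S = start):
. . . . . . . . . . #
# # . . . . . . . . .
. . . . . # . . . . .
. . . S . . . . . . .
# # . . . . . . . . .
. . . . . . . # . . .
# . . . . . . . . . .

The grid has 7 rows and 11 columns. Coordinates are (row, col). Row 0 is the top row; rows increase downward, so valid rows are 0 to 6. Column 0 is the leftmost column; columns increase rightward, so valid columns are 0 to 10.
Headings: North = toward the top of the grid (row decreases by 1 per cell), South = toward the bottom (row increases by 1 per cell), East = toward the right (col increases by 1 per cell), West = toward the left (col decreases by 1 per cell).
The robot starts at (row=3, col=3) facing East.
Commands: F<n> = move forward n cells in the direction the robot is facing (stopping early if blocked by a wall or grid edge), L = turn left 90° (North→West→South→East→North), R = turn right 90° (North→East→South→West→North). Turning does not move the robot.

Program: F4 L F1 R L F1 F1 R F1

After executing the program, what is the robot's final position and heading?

Answer: Final position: (row=0, col=8), facing East

Derivation:
Start: (row=3, col=3), facing East
  F4: move forward 4, now at (row=3, col=7)
  L: turn left, now facing North
  F1: move forward 1, now at (row=2, col=7)
  R: turn right, now facing East
  L: turn left, now facing North
  F1: move forward 1, now at (row=1, col=7)
  F1: move forward 1, now at (row=0, col=7)
  R: turn right, now facing East
  F1: move forward 1, now at (row=0, col=8)
Final: (row=0, col=8), facing East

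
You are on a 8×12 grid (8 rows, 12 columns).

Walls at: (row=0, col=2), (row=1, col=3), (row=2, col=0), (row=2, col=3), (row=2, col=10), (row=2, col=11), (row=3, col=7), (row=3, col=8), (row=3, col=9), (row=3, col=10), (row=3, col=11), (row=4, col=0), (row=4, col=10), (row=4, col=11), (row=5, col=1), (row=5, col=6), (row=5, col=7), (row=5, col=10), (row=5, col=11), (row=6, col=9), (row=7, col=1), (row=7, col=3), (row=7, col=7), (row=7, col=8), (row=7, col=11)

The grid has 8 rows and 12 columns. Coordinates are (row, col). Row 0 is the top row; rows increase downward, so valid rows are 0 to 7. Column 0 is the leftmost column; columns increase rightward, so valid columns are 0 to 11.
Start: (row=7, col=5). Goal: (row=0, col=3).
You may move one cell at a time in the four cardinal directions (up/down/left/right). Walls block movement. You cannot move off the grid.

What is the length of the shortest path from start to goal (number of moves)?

Answer: Shortest path length: 9

Derivation:
BFS from (row=7, col=5) until reaching (row=0, col=3):
  Distance 0: (row=7, col=5)
  Distance 1: (row=6, col=5), (row=7, col=4), (row=7, col=6)
  Distance 2: (row=5, col=5), (row=6, col=4), (row=6, col=6)
  Distance 3: (row=4, col=5), (row=5, col=4), (row=6, col=3), (row=6, col=7)
  Distance 4: (row=3, col=5), (row=4, col=4), (row=4, col=6), (row=5, col=3), (row=6, col=2), (row=6, col=8)
  Distance 5: (row=2, col=5), (row=3, col=4), (row=3, col=6), (row=4, col=3), (row=4, col=7), (row=5, col=2), (row=5, col=8), (row=6, col=1), (row=7, col=2)
  Distance 6: (row=1, col=5), (row=2, col=4), (row=2, col=6), (row=3, col=3), (row=4, col=2), (row=4, col=8), (row=5, col=9), (row=6, col=0)
  Distance 7: (row=0, col=5), (row=1, col=4), (row=1, col=6), (row=2, col=7), (row=3, col=2), (row=4, col=1), (row=4, col=9), (row=5, col=0), (row=7, col=0)
  Distance 8: (row=0, col=4), (row=0, col=6), (row=1, col=7), (row=2, col=2), (row=2, col=8), (row=3, col=1)
  Distance 9: (row=0, col=3), (row=0, col=7), (row=1, col=2), (row=1, col=8), (row=2, col=1), (row=2, col=9), (row=3, col=0)  <- goal reached here
One shortest path (9 moves): (row=7, col=5) -> (row=7, col=4) -> (row=6, col=4) -> (row=5, col=4) -> (row=4, col=4) -> (row=3, col=4) -> (row=2, col=4) -> (row=1, col=4) -> (row=0, col=4) -> (row=0, col=3)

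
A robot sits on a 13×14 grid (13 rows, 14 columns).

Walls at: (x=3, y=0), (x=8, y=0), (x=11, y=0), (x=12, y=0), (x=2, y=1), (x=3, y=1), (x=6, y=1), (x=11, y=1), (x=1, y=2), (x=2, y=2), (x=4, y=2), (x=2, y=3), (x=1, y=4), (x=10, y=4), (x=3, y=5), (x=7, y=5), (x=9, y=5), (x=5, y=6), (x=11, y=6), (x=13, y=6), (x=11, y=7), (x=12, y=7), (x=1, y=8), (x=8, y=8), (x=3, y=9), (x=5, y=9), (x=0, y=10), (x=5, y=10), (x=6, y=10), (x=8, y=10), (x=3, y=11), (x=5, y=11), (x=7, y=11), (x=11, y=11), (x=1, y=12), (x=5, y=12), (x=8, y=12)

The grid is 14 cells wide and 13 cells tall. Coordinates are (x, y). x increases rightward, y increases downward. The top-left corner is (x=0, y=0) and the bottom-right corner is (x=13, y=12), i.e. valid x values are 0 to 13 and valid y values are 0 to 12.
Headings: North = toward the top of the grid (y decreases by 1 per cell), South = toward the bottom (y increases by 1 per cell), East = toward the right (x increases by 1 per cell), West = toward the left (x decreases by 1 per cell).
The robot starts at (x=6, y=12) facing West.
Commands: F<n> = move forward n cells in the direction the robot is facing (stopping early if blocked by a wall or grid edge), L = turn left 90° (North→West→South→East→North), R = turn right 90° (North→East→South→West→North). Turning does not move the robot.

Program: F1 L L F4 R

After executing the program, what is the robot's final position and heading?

Answer: Final position: (x=7, y=12), facing South

Derivation:
Start: (x=6, y=12), facing West
  F1: move forward 0/1 (blocked), now at (x=6, y=12)
  L: turn left, now facing South
  L: turn left, now facing East
  F4: move forward 1/4 (blocked), now at (x=7, y=12)
  R: turn right, now facing South
Final: (x=7, y=12), facing South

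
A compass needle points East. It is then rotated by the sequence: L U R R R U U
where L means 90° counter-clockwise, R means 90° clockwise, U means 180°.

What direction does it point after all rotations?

Start: East
  L (left (90° counter-clockwise)) -> North
  U (U-turn (180°)) -> South
  R (right (90° clockwise)) -> West
  R (right (90° clockwise)) -> North
  R (right (90° clockwise)) -> East
  U (U-turn (180°)) -> West
  U (U-turn (180°)) -> East
Final: East

Answer: Final heading: East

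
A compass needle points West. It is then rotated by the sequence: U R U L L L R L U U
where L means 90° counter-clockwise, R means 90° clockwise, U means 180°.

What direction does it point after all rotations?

Answer: Final heading: East

Derivation:
Start: West
  U (U-turn (180°)) -> East
  R (right (90° clockwise)) -> South
  U (U-turn (180°)) -> North
  L (left (90° counter-clockwise)) -> West
  L (left (90° counter-clockwise)) -> South
  L (left (90° counter-clockwise)) -> East
  R (right (90° clockwise)) -> South
  L (left (90° counter-clockwise)) -> East
  U (U-turn (180°)) -> West
  U (U-turn (180°)) -> East
Final: East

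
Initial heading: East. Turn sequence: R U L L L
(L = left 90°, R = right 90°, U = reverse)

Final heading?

Start: East
  R (right (90° clockwise)) -> South
  U (U-turn (180°)) -> North
  L (left (90° counter-clockwise)) -> West
  L (left (90° counter-clockwise)) -> South
  L (left (90° counter-clockwise)) -> East
Final: East

Answer: Final heading: East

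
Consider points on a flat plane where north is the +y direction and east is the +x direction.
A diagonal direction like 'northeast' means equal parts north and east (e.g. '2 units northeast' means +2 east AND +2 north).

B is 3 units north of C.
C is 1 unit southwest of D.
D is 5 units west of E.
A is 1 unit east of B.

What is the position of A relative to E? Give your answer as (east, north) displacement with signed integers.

Place E at the origin (east=0, north=0).
  D is 5 units west of E: delta (east=-5, north=+0); D at (east=-5, north=0).
  C is 1 unit southwest of D: delta (east=-1, north=-1); C at (east=-6, north=-1).
  B is 3 units north of C: delta (east=+0, north=+3); B at (east=-6, north=2).
  A is 1 unit east of B: delta (east=+1, north=+0); A at (east=-5, north=2).
Therefore A relative to E: (east=-5, north=2).

Answer: A is at (east=-5, north=2) relative to E.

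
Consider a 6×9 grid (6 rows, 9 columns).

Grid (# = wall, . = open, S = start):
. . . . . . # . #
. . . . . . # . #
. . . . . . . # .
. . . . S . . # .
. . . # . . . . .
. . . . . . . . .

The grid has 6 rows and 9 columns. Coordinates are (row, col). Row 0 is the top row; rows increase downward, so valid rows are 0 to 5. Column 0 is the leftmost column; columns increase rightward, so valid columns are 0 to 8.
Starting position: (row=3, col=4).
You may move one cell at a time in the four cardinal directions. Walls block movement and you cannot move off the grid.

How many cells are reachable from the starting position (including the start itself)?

BFS flood-fill from (row=3, col=4):
  Distance 0: (row=3, col=4)
  Distance 1: (row=2, col=4), (row=3, col=3), (row=3, col=5), (row=4, col=4)
  Distance 2: (row=1, col=4), (row=2, col=3), (row=2, col=5), (row=3, col=2), (row=3, col=6), (row=4, col=5), (row=5, col=4)
  Distance 3: (row=0, col=4), (row=1, col=3), (row=1, col=5), (row=2, col=2), (row=2, col=6), (row=3, col=1), (row=4, col=2), (row=4, col=6), (row=5, col=3), (row=5, col=5)
  Distance 4: (row=0, col=3), (row=0, col=5), (row=1, col=2), (row=2, col=1), (row=3, col=0), (row=4, col=1), (row=4, col=7), (row=5, col=2), (row=5, col=6)
  Distance 5: (row=0, col=2), (row=1, col=1), (row=2, col=0), (row=4, col=0), (row=4, col=8), (row=5, col=1), (row=5, col=7)
  Distance 6: (row=0, col=1), (row=1, col=0), (row=3, col=8), (row=5, col=0), (row=5, col=8)
  Distance 7: (row=0, col=0), (row=2, col=8)
Total reachable: 45 (grid has 47 open cells total)

Answer: Reachable cells: 45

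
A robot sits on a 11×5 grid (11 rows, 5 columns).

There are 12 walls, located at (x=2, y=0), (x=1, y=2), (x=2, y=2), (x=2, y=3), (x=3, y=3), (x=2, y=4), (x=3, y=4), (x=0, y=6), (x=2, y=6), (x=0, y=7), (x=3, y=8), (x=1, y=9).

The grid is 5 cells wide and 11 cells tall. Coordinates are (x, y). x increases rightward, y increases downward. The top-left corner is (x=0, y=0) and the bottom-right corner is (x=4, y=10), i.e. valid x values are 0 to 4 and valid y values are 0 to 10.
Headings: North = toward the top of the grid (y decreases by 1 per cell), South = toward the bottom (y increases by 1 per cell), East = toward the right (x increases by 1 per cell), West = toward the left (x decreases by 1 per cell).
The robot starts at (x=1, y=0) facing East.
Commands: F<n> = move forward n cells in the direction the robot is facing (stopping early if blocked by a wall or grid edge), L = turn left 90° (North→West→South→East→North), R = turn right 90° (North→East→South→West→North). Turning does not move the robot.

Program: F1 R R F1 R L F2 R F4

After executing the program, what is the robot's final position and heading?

Answer: Final position: (x=0, y=0), facing North

Derivation:
Start: (x=1, y=0), facing East
  F1: move forward 0/1 (blocked), now at (x=1, y=0)
  R: turn right, now facing South
  R: turn right, now facing West
  F1: move forward 1, now at (x=0, y=0)
  R: turn right, now facing North
  L: turn left, now facing West
  F2: move forward 0/2 (blocked), now at (x=0, y=0)
  R: turn right, now facing North
  F4: move forward 0/4 (blocked), now at (x=0, y=0)
Final: (x=0, y=0), facing North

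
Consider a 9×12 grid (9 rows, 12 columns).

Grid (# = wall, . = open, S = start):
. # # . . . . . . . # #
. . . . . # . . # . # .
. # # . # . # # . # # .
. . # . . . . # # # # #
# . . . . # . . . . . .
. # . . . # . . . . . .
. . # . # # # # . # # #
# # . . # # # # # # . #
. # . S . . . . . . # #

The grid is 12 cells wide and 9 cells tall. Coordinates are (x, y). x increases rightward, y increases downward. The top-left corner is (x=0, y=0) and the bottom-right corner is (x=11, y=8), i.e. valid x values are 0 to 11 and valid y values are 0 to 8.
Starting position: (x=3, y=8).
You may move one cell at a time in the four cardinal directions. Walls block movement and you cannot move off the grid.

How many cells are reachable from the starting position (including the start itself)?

Answer: Reachable cells: 56

Derivation:
BFS flood-fill from (x=3, y=8):
  Distance 0: (x=3, y=8)
  Distance 1: (x=3, y=7), (x=2, y=8), (x=4, y=8)
  Distance 2: (x=3, y=6), (x=2, y=7), (x=5, y=8)
  Distance 3: (x=3, y=5), (x=6, y=8)
  Distance 4: (x=3, y=4), (x=2, y=5), (x=4, y=5), (x=7, y=8)
  Distance 5: (x=3, y=3), (x=2, y=4), (x=4, y=4), (x=8, y=8)
  Distance 6: (x=3, y=2), (x=4, y=3), (x=1, y=4), (x=9, y=8)
  Distance 7: (x=3, y=1), (x=1, y=3), (x=5, y=3)
  Distance 8: (x=3, y=0), (x=2, y=1), (x=4, y=1), (x=5, y=2), (x=0, y=3), (x=6, y=3)
  Distance 9: (x=4, y=0), (x=1, y=1), (x=0, y=2), (x=6, y=4)
  Distance 10: (x=5, y=0), (x=0, y=1), (x=7, y=4), (x=6, y=5)
  Distance 11: (x=0, y=0), (x=6, y=0), (x=8, y=4), (x=7, y=5)
  Distance 12: (x=7, y=0), (x=6, y=1), (x=9, y=4), (x=8, y=5)
  Distance 13: (x=8, y=0), (x=7, y=1), (x=10, y=4), (x=9, y=5), (x=8, y=6)
  Distance 14: (x=9, y=0), (x=11, y=4), (x=10, y=5)
  Distance 15: (x=9, y=1), (x=11, y=5)
Total reachable: 56 (grid has 64 open cells total)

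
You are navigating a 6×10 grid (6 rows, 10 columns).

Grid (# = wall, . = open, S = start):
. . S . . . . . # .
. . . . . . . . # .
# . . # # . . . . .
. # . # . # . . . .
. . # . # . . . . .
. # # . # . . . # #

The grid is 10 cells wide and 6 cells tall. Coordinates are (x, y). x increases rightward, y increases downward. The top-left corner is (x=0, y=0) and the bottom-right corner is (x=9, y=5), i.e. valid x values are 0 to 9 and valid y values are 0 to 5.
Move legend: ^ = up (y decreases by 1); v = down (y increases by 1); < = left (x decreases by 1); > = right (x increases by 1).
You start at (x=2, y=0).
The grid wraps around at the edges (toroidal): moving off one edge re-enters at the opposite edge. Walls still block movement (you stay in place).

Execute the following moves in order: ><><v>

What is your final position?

Start: (x=2, y=0)
  > (right): (x=2, y=0) -> (x=3, y=0)
  < (left): (x=3, y=0) -> (x=2, y=0)
  > (right): (x=2, y=0) -> (x=3, y=0)
  < (left): (x=3, y=0) -> (x=2, y=0)
  v (down): (x=2, y=0) -> (x=2, y=1)
  > (right): (x=2, y=1) -> (x=3, y=1)
Final: (x=3, y=1)

Answer: Final position: (x=3, y=1)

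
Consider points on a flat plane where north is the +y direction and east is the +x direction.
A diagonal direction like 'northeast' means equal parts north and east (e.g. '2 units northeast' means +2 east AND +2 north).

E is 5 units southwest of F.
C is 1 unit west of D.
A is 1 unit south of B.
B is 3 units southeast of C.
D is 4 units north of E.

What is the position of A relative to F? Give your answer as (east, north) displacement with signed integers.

Place F at the origin (east=0, north=0).
  E is 5 units southwest of F: delta (east=-5, north=-5); E at (east=-5, north=-5).
  D is 4 units north of E: delta (east=+0, north=+4); D at (east=-5, north=-1).
  C is 1 unit west of D: delta (east=-1, north=+0); C at (east=-6, north=-1).
  B is 3 units southeast of C: delta (east=+3, north=-3); B at (east=-3, north=-4).
  A is 1 unit south of B: delta (east=+0, north=-1); A at (east=-3, north=-5).
Therefore A relative to F: (east=-3, north=-5).

Answer: A is at (east=-3, north=-5) relative to F.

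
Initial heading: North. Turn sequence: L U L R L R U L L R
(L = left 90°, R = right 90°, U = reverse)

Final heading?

Answer: Final heading: South

Derivation:
Start: North
  L (left (90° counter-clockwise)) -> West
  U (U-turn (180°)) -> East
  L (left (90° counter-clockwise)) -> North
  R (right (90° clockwise)) -> East
  L (left (90° counter-clockwise)) -> North
  R (right (90° clockwise)) -> East
  U (U-turn (180°)) -> West
  L (left (90° counter-clockwise)) -> South
  L (left (90° counter-clockwise)) -> East
  R (right (90° clockwise)) -> South
Final: South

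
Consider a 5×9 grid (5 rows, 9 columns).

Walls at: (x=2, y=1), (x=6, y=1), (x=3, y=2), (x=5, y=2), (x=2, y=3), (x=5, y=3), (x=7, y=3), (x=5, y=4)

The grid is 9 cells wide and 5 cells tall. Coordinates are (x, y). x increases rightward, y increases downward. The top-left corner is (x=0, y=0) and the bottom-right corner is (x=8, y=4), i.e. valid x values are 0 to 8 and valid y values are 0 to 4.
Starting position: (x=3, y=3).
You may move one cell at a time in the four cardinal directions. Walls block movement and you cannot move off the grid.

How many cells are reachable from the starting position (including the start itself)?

Answer: Reachable cells: 37

Derivation:
BFS flood-fill from (x=3, y=3):
  Distance 0: (x=3, y=3)
  Distance 1: (x=4, y=3), (x=3, y=4)
  Distance 2: (x=4, y=2), (x=2, y=4), (x=4, y=4)
  Distance 3: (x=4, y=1), (x=1, y=4)
  Distance 4: (x=4, y=0), (x=3, y=1), (x=5, y=1), (x=1, y=3), (x=0, y=4)
  Distance 5: (x=3, y=0), (x=5, y=0), (x=1, y=2), (x=0, y=3)
  Distance 6: (x=2, y=0), (x=6, y=0), (x=1, y=1), (x=0, y=2), (x=2, y=2)
  Distance 7: (x=1, y=0), (x=7, y=0), (x=0, y=1)
  Distance 8: (x=0, y=0), (x=8, y=0), (x=7, y=1)
  Distance 9: (x=8, y=1), (x=7, y=2)
  Distance 10: (x=6, y=2), (x=8, y=2)
  Distance 11: (x=6, y=3), (x=8, y=3)
  Distance 12: (x=6, y=4), (x=8, y=4)
  Distance 13: (x=7, y=4)
Total reachable: 37 (grid has 37 open cells total)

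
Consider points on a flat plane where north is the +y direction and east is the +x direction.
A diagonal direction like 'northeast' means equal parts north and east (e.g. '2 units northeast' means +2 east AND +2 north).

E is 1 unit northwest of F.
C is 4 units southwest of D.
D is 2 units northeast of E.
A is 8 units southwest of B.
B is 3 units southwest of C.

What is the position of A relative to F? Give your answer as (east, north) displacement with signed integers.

Answer: A is at (east=-14, north=-12) relative to F.

Derivation:
Place F at the origin (east=0, north=0).
  E is 1 unit northwest of F: delta (east=-1, north=+1); E at (east=-1, north=1).
  D is 2 units northeast of E: delta (east=+2, north=+2); D at (east=1, north=3).
  C is 4 units southwest of D: delta (east=-4, north=-4); C at (east=-3, north=-1).
  B is 3 units southwest of C: delta (east=-3, north=-3); B at (east=-6, north=-4).
  A is 8 units southwest of B: delta (east=-8, north=-8); A at (east=-14, north=-12).
Therefore A relative to F: (east=-14, north=-12).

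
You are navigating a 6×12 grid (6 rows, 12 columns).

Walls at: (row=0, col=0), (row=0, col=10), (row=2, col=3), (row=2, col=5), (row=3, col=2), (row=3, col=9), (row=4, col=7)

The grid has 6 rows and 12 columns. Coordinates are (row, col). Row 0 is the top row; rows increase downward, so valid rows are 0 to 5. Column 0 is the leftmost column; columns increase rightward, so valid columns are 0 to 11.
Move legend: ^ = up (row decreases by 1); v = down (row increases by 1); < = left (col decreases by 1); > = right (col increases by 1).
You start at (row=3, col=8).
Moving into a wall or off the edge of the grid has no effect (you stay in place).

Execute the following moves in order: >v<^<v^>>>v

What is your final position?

Answer: Final position: (row=3, col=10)

Derivation:
Start: (row=3, col=8)
  > (right): blocked, stay at (row=3, col=8)
  v (down): (row=3, col=8) -> (row=4, col=8)
  < (left): blocked, stay at (row=4, col=8)
  ^ (up): (row=4, col=8) -> (row=3, col=8)
  < (left): (row=3, col=8) -> (row=3, col=7)
  v (down): blocked, stay at (row=3, col=7)
  ^ (up): (row=3, col=7) -> (row=2, col=7)
  > (right): (row=2, col=7) -> (row=2, col=8)
  > (right): (row=2, col=8) -> (row=2, col=9)
  > (right): (row=2, col=9) -> (row=2, col=10)
  v (down): (row=2, col=10) -> (row=3, col=10)
Final: (row=3, col=10)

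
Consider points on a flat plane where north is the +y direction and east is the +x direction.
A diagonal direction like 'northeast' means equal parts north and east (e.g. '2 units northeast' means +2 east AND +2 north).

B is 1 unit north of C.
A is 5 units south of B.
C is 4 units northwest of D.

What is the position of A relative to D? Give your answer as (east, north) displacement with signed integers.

Place D at the origin (east=0, north=0).
  C is 4 units northwest of D: delta (east=-4, north=+4); C at (east=-4, north=4).
  B is 1 unit north of C: delta (east=+0, north=+1); B at (east=-4, north=5).
  A is 5 units south of B: delta (east=+0, north=-5); A at (east=-4, north=0).
Therefore A relative to D: (east=-4, north=0).

Answer: A is at (east=-4, north=0) relative to D.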